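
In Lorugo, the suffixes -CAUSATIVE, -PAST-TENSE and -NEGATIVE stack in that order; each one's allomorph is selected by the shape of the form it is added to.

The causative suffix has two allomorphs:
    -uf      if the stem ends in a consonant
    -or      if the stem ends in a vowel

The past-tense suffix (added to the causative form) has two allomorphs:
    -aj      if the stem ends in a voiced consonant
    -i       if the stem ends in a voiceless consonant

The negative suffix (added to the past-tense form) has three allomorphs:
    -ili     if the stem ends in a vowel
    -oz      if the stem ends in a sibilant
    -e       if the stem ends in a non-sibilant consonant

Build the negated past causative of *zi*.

zioraje

*zi*: final sound = /i/, a vowel → -or → *zior*.
The causative form *zior* — final consonant /r/ (voiced) → -aj → *zioraj*.
Since the final sound of the past-tense form *zioraj* is /j/ (a non-sibilant consonant), it takes -e, giving *zioraje*.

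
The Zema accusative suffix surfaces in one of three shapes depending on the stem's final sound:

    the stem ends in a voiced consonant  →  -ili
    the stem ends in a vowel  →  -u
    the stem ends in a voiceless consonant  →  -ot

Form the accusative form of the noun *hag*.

*hag*: final sound = /g/, a voiced consonant → -ili → *hagili*.

hagili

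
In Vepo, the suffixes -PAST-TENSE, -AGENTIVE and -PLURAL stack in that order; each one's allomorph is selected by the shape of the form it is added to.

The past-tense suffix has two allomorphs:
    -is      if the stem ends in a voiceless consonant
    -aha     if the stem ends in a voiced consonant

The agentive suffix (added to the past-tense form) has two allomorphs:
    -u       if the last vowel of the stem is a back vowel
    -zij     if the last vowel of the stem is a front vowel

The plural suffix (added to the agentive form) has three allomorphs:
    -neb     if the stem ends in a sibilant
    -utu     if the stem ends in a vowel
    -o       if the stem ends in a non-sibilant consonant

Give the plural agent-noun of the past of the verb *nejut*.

nejutiszijo

Since the final consonant of *nejut* is /t/ (voiceless), it takes -is, giving *nejutis*.
Since the last vowel of the past-tense form *nejutis* is /i/ (a front vowel), it takes -zij, giving *nejutiszij*.
The final sound of the agentive form *nejutiszij* is /j/, which is a non-sibilant consonant, so the plural suffix is -o, giving *nejutiszijo*.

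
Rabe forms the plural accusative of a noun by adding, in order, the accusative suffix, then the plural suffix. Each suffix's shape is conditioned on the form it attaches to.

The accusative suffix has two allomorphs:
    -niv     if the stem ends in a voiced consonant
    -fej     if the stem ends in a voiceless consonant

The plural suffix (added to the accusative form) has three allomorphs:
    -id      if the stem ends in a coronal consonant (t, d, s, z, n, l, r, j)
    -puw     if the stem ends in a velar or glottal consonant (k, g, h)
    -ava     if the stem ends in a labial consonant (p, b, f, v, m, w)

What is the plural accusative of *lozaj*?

lozajnivava

Since the final consonant of *lozaj* is /j/ (voiced), it takes -niv, giving *lozajniv*.
The accusative form *lozajniv*: final consonant = /v/, labial → -ava → *lozajnivava*.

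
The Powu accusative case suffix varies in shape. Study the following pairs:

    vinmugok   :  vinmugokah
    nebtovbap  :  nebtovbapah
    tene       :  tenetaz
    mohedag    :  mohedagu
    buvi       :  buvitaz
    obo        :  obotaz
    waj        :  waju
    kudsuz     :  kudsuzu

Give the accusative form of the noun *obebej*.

obebeju

The alternation tracks the final sound of the stem — -ah when the stem ends in a voiceless consonant (*vinmugok*, *nebtovbap*); -u when the stem ends in a voiced consonant (*mohedag*, *waj*, *kudsuz*); -taz when the stem ends in a vowel (*tene*, *buvi*, *obo*).
Since the final sound of *obebej* is /j/ (a voiced consonant), it takes -u, giving *obebeju*.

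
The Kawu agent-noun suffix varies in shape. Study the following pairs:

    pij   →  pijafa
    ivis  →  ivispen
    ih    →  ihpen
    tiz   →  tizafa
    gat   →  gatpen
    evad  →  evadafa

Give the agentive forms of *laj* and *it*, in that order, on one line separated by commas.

The pattern is voicing of the final consonant: -pen when the stem ends in a voiceless consonant (*ivis*, *ih*, *gat*); -afa when the stem ends in a voiced consonant (*pij*, *tiz*, *evad*).
Since the final consonant of *laj* is /j/ (voiced), it takes -afa, giving *lajafa*.
Since the final consonant of *it* is /t/ (voiceless), it takes -pen, giving *itpen*.

lajafa, itpen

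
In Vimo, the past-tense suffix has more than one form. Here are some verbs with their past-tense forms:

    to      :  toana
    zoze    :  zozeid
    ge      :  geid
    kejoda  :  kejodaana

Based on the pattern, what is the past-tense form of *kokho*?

kokhoana

The suffix is conditioned by the last vowel: -id when the last vowel of the stem is a front vowel (*zoze*, *ge*); -ana when the last vowel of the stem is a back vowel (*to*, *kejoda*).
The last vowel of *kokho* is /o/, which is a back vowel, so the suffix is -ana, giving *kokhoana*.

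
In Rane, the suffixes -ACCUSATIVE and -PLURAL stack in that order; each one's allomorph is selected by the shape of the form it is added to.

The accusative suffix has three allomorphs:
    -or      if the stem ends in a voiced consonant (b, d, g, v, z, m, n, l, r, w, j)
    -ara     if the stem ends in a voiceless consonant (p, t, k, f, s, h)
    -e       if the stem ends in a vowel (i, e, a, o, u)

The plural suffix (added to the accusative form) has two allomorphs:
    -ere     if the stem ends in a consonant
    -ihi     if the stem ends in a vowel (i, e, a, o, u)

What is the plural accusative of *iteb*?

*iteb*: final sound = /b/, a voiced consonant → -or → *itebor*.
The final sound of the accusative form *itebor* is /r/, which is a consonant, so the plural suffix is -ere, giving *iteborere*.

iteborere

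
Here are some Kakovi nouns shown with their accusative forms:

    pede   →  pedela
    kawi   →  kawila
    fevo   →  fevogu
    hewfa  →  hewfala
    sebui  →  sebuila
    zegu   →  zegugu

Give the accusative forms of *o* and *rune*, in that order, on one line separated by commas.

ogu, runela

Looking at the last vowel of each stem: -gu when the last vowel of the stem is a rounded vowel (*fevo*, *zegu*); -la when the last vowel of the stem is an unrounded vowel (*pede*, *kawi*, *hewfa*, *sebui*).
*o* — last vowel /o/ (a rounded vowel) → -gu → *ogu*.
*rune*: last vowel = /e/, an unrounded vowel → -la → *runela*.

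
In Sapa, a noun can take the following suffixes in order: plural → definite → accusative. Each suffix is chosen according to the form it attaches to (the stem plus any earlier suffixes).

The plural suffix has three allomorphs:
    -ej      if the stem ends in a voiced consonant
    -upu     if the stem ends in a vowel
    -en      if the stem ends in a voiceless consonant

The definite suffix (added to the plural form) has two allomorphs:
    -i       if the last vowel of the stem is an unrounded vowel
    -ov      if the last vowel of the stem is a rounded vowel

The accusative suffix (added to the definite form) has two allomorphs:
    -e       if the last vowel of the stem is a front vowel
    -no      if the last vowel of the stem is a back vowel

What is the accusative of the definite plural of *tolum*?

tolumejie

Since the final sound of *tolum* is /m/ (a voiced consonant), it takes -ej, giving *tolumej*.
The plural form *tolumej* — last vowel /e/ (an unrounded vowel) → -i → *tolumeji*.
The last vowel of the definite form *tolumeji* is /i/, which is a front vowel, so the accusative suffix is -e, giving *tolumejie*.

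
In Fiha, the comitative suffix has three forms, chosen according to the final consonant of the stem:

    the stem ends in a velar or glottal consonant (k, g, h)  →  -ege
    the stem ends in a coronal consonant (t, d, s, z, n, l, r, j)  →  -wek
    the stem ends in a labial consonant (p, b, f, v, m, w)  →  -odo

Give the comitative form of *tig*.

The final consonant of *tig* is /g/, which is velar/glottal, so the suffix is -ege, giving *tigege*.

tigege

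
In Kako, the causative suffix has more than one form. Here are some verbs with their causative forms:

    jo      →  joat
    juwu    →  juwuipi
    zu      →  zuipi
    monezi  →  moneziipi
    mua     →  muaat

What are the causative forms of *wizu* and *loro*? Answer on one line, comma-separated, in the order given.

The pattern is height harmony: -ipi when the last vowel of the stem is a high vowel (*juwu*, *zu*, *monezi*); -at when the last vowel of the stem is a non-high vowel (*jo*, *mua*).
*wizu* — last vowel /u/ (a high vowel) → -ipi → *wizuipi*.
*loro* — last vowel /o/ (a non-high vowel) → -at → *loroat*.

wizuipi, loroat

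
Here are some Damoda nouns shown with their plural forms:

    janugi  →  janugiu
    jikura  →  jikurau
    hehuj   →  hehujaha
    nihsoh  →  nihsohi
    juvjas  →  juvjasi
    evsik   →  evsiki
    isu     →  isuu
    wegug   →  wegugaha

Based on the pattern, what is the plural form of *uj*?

ujaha

The suffix is conditioned by the final sound: -i when the stem ends in a voiceless consonant (*nihsoh*, *juvjas*, *evsik*); -aha when the stem ends in a voiced consonant (*hehuj*, *wegug*); -u when the stem ends in a vowel (*janugi*, *jikura*, *isu*).
*uj* — final sound /j/ (a voiced consonant) → -aha → *ujaha*.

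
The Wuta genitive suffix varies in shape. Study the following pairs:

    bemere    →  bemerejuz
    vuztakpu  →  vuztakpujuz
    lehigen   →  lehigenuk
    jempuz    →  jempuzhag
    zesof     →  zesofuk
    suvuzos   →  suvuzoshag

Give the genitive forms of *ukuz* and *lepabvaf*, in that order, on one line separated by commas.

The alternation tracks the final sound of the stem — -hag when the stem ends in a sibilant (*jempuz*, *suvuzos*); -uk when the stem ends in a non-sibilant consonant (*lehigen*, *zesof*); -juz when the stem ends in a vowel (*bemere*, *vuztakpu*).
*ukuz*: final sound = /z/, a sibilant → -hag → *ukuzhag*.
*lepabvaf*: final sound = /f/, a non-sibilant consonant → -uk → *lepabvafuk*.

ukuzhag, lepabvafuk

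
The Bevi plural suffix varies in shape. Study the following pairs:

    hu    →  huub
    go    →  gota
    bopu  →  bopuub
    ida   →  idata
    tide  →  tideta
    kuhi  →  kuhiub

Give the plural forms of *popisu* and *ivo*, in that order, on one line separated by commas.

The alternation tracks the last vowel of the stem — -ub when the last vowel of the stem is a high vowel (*hu*, *bopu*, *kuhi*); -ta when the last vowel of the stem is a non-high vowel (*go*, *ida*, *tide*).
*popisu*: last vowel = /u/, a high vowel → -ub → *popisuub*.
The last vowel of *ivo* is /o/, which is a non-high vowel, so the suffix is -ta, giving *ivota*.

popisuub, ivota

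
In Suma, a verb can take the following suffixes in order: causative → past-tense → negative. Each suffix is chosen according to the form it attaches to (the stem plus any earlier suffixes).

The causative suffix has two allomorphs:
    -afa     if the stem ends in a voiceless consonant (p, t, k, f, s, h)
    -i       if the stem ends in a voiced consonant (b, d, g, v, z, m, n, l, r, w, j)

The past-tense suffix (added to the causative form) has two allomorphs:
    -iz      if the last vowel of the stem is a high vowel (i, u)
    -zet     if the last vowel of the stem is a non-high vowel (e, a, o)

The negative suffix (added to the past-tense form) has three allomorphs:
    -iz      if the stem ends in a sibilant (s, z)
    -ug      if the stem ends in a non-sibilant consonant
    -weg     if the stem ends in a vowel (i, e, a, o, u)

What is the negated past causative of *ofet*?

ofetafazetug

*ofet*: final consonant = /t/, voiceless → -afa → *ofetafa*.
The last vowel of the causative form *ofetafa* is /a/, which is a non-high vowel, so the past-tense suffix is -zet, giving *ofetafazet*.
The past-tense form *ofetafazet* — final sound /t/ (a non-sibilant consonant) → -ug → *ofetafazetug*.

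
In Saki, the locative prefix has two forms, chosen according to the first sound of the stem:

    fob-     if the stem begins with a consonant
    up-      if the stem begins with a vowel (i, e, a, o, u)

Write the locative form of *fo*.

Since the first sound of *fo* is /f/ (a consonant), it takes fob-, giving *fobfo*.

fobfo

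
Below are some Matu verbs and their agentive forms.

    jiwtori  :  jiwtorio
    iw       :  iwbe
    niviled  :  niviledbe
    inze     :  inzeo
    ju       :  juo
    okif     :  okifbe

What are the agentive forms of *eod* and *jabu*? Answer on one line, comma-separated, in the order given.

eodbe, jabuo

The pattern is consonant vs. vowel: -be when the stem ends in a consonant (*iw*, *niviled*, *okif*); -o when the stem ends in a vowel (*jiwtori*, *inze*, *ju*).
Since the final sound of *eod* is /d/ (a consonant), it takes -be, giving *eodbe*.
*jabu* — final sound /u/ (a vowel) → -o → *jabuo*.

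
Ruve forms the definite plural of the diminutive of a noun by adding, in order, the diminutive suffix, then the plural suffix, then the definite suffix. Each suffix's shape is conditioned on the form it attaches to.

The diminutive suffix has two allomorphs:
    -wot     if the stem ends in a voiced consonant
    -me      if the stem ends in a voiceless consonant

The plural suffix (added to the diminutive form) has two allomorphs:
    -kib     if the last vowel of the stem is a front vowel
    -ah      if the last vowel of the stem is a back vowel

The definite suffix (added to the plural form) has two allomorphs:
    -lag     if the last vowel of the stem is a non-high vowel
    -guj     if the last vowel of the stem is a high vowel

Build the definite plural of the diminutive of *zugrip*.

*zugrip* — final consonant /p/ (voiceless) → -me → *zugripme*.
The diminutive form *zugripme* — last vowel /e/ (a front vowel) → -kib → *zugripmekib*.
The plural form *zugripmekib*: last vowel = /i/, a high vowel → -guj → *zugripmekibguj*.

zugripmekibguj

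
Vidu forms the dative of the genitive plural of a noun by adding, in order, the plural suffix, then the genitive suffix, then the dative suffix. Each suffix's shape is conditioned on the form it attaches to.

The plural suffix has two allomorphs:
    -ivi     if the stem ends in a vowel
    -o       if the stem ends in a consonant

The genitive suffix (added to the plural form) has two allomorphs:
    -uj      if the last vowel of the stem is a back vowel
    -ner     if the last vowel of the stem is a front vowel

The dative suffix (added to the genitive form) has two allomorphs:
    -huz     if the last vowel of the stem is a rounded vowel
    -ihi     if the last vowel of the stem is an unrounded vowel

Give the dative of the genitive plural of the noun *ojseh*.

*ojseh*: final sound = /h/, a consonant → -o → *ojseho*.
The plural form *ojseho* — last vowel /o/ (a back vowel) → -uj → *ojsehouj*.
Since the last vowel of the genitive form *ojsehouj* is /u/ (a rounded vowel), it takes -huz, giving *ojsehoujhuz*.

ojsehoujhuz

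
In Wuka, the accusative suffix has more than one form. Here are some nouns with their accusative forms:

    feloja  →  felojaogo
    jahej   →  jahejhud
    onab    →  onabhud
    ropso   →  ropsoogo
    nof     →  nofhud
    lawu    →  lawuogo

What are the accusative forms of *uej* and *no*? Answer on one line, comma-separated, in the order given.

uejhud, noogo

The pattern is consonant vs. vowel: -hud when the stem ends in a consonant (*jahej*, *onab*, *nof*); -ogo when the stem ends in a vowel (*feloja*, *ropso*, *lawu*).
*uej* — final sound /j/ (a consonant) → -hud → *uejhud*.
The final sound of *no* is /o/, which is a vowel, so the suffix is -ogo, giving *noogo*.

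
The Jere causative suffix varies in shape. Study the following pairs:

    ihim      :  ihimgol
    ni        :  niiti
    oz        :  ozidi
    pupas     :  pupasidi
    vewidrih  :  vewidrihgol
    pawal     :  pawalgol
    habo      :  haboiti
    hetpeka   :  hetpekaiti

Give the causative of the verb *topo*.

topoiti

The alternation tracks the final sound of the stem — -idi when the stem ends in a sibilant (*oz*, *pupas*); -gol when the stem ends in a non-sibilant consonant (*ihim*, *vewidrih*, *pawal*); -iti when the stem ends in a vowel (*ni*, *habo*, *hetpeka*).
The final sound of *topo* is /o/, which is a vowel, so the suffix is -iti, giving *topoiti*.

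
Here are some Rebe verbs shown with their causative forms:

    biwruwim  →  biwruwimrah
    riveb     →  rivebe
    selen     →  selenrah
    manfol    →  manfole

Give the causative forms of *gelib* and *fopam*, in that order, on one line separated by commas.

The alternation tracks the final consonant of the stem — -rah when the stem ends in a nasal (*biwruwim*, *selen*); -e when the stem ends in a non-nasal consonant (*riveb*, *manfol*).
*gelib*: final consonant = /b/, non-nasal → -e → *gelibe*.
The final consonant of *fopam* is /m/, which is a nasal, so the suffix is -rah, giving *fopamrah*.

gelibe, fopamrah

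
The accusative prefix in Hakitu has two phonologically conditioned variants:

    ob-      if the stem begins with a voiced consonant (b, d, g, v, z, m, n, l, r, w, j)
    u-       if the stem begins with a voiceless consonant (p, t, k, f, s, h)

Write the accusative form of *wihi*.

*wihi*: first consonant = /w/, voiced → ob- → *obwihi*.

obwihi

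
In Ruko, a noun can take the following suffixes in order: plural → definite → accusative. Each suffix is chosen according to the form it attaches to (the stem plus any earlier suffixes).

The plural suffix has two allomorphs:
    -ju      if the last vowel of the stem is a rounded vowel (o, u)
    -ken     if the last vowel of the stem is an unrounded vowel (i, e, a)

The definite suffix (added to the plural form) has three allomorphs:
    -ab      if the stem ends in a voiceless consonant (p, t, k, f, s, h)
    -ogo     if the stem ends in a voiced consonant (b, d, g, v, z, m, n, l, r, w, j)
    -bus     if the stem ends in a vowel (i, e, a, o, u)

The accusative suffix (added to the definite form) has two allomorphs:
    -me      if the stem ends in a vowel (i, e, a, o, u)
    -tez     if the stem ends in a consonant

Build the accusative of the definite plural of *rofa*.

Since the last vowel of *rofa* is /a/ (an unrounded vowel), it takes -ken, giving *rofaken*.
The final sound of the plural form *rofaken* is /n/, which is a voiced consonant, so the definite suffix is -ogo, giving *rofakenogo*.
The final sound of the definite form *rofakenogo* is /o/, which is a vowel, so the accusative suffix is -me, giving *rofakenogome*.

rofakenogome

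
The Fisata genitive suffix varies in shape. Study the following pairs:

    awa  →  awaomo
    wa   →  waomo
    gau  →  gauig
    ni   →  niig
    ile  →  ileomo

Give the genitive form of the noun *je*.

jeomo

The alternation tracks the last vowel of the stem — -ig when the last vowel of the stem is a high vowel (*gau*, *ni*); -omo when the last vowel of the stem is a non-high vowel (*awa*, *wa*, *ile*).
*je* — last vowel /e/ (a non-high vowel) → -omo → *jeomo*.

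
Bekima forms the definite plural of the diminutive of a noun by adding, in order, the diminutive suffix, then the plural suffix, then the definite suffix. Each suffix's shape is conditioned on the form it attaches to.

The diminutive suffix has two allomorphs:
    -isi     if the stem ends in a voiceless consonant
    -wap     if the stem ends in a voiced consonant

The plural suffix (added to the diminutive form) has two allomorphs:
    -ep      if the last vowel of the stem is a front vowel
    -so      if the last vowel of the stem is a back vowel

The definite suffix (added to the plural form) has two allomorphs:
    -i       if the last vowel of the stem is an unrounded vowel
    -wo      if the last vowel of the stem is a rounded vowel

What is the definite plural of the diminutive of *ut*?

*ut* — final consonant /t/ (voiceless) → -isi → *utisi*.
Since the last vowel of the diminutive form *utisi* is /i/ (a front vowel), it takes -ep, giving *utisiep*.
Since the last vowel of the plural form *utisiep* is /e/ (an unrounded vowel), it takes -i, giving *utisiepi*.

utisiepi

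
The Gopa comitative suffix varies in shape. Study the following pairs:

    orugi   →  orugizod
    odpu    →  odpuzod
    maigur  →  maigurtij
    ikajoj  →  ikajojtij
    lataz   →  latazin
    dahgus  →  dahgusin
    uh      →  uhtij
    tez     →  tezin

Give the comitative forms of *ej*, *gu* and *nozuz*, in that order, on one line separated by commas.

Looking at the final sound of each stem: -in when the stem ends in a sibilant (*lataz*, *dahgus*, *tez*); -tij when the stem ends in a non-sibilant consonant (*maigur*, *ikajoj*, *uh*); -zod when the stem ends in a vowel (*orugi*, *odpu*).
*ej* — final sound /j/ (a non-sibilant consonant) → -tij → *ejtij*.
Since the final sound of *gu* is /u/ (a vowel), it takes -zod, giving *guzod*.
*nozuz* — final sound /z/ (a sibilant) → -in → *nozuzin*.

ejtij, guzod, nozuzin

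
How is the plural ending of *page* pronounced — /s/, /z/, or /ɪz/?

/ɪz/

The stem *page* ends in a sibilant (/s, z, ʃ, ʒ, tʃ, dʒ/).
The plural suffix surfaces as /ɪz/ after sibilants, /s/ after other voiceless consonants, and /z/ after other voiced sounds.
So the plural -s on *page* is pronounced /ɪz/.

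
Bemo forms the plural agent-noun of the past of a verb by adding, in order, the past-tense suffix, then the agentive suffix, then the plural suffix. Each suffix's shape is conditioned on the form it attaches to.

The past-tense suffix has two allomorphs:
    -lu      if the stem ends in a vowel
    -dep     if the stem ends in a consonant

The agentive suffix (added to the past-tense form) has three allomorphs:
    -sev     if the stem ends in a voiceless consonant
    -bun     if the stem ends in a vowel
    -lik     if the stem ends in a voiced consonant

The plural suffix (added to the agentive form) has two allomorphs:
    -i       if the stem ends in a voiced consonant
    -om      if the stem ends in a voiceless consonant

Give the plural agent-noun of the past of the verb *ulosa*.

*ulosa* — final sound /a/ (a vowel) → -lu → *ulosalu*.
Since the final sound of the past-tense form *ulosalu* is /u/ (a vowel), it takes -bun, giving *ulosalubun*.
The final consonant of the agentive form *ulosalubun* is /n/, which is voiced, so the plural suffix is -i, giving *ulosalubuni*.

ulosalubuni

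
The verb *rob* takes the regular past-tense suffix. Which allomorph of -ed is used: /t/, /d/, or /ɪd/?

The stem *rob* ends in a voiced sound other than /d/.
The -ed suffix is realized as /ɪd/ after /t, d/; as /t/ after other voiceless consonants; and as /d/ after other voiced sounds.
So -ed on *rob* is pronounced /d/.

/d/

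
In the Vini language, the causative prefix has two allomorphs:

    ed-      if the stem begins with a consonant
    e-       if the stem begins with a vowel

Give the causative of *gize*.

*gize* — first sound /g/ (a consonant) → ed- → *edgize*.

edgize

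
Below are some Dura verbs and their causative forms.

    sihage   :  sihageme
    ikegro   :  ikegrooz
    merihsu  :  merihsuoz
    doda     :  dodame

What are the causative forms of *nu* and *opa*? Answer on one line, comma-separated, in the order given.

nuoz, opame

The suffix is conditioned by the last vowel: -oz when the last vowel of the stem is a rounded vowel (*ikegro*, *merihsu*); -me when the last vowel of the stem is an unrounded vowel (*sihage*, *doda*).
The last vowel of *nu* is /u/, which is a rounded vowel, so the suffix is -oz, giving *nuoz*.
*opa*: last vowel = /a/, an unrounded vowel → -me → *opame*.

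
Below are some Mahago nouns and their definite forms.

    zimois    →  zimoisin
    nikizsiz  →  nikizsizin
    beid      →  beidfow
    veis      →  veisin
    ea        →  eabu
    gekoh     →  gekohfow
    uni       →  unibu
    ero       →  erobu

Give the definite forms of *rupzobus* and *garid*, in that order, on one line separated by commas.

rupzobusin, garidfow

Looking at the final sound of each stem: -in when the stem ends in a sibilant (*zimois*, *nikizsiz*, *veis*); -fow when the stem ends in a non-sibilant consonant (*beid*, *gekoh*); -bu when the stem ends in a vowel (*ea*, *uni*, *ero*).
*rupzobus*: final sound = /s/, a sibilant → -in → *rupzobusin*.
The final sound of *garid* is /d/, which is a non-sibilant consonant, so the suffix is -fow, giving *garidfow*.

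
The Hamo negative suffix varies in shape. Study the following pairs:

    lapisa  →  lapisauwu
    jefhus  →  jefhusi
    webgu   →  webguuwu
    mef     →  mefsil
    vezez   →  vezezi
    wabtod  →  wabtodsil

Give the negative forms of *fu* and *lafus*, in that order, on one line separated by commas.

The alternation tracks the final sound of the stem — -i when the stem ends in a sibilant (*jefhus*, *vezez*); -sil when the stem ends in a non-sibilant consonant (*mef*, *wabtod*); -uwu when the stem ends in a vowel (*lapisa*, *webgu*).
Since the final sound of *fu* is /u/ (a vowel), it takes -uwu, giving *fuuwu*.
*lafus* — final sound /s/ (a sibilant) → -i → *lafusi*.

fuuwu, lafusi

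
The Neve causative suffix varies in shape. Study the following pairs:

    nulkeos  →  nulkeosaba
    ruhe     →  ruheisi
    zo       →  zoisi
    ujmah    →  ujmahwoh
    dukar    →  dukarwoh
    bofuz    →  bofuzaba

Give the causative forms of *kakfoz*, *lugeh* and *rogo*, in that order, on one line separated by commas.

kakfozaba, lugehwoh, rogoisi

The alternation tracks the final sound of the stem — -aba when the stem ends in a sibilant (*nulkeos*, *bofuz*); -woh when the stem ends in a non-sibilant consonant (*ujmah*, *dukar*); -isi when the stem ends in a vowel (*ruhe*, *zo*).
*kakfoz*: final sound = /z/, a sibilant → -aba → *kakfozaba*.
*lugeh*: final sound = /h/, a non-sibilant consonant → -woh → *lugehwoh*.
Since the final sound of *rogo* is /o/ (a vowel), it takes -isi, giving *rogoisi*.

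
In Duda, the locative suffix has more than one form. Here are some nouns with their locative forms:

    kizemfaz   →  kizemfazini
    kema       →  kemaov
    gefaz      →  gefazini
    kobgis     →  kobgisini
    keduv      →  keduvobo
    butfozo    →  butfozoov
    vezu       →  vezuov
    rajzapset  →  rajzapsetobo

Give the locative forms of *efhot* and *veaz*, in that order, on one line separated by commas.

The suffix is conditioned by the final sound: -ini when the stem ends in a sibilant (*kizemfaz*, *gefaz*, *kobgis*); -obo when the stem ends in a non-sibilant consonant (*keduv*, *rajzapset*); -ov when the stem ends in a vowel (*kema*, *butfozo*, *vezu*).
*efhot*: final sound = /t/, a non-sibilant consonant → -obo → *efhotobo*.
The final sound of *veaz* is /z/, which is a sibilant, so the suffix is -ini, giving *veazini*.

efhotobo, veazini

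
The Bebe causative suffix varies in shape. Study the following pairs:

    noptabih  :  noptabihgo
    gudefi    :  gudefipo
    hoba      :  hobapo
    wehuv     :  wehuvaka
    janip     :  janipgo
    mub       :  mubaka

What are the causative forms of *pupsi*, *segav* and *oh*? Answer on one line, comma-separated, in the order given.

The suffix is conditioned by the final sound: -go when the stem ends in a voiceless consonant (*noptabih*, *janip*); -aka when the stem ends in a voiced consonant (*wehuv*, *mub*); -po when the stem ends in a vowel (*gudefi*, *hoba*).
*pupsi*: final sound = /i/, a vowel → -po → *pupsipo*.
The final sound of *segav* is /v/, which is a voiced consonant, so the suffix is -aka, giving *segavaka*.
The final sound of *oh* is /h/, which is a voiceless consonant, so the suffix is -go, giving *ohgo*.

pupsipo, segavaka, ohgo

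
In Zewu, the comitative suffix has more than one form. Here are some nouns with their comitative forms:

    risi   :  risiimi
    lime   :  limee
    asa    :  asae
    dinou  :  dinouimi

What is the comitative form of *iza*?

Looking at the last vowel of each stem: -imi when the last vowel of the stem is a high vowel (*risi*, *dinou*); -e when the last vowel of the stem is a non-high vowel (*lime*, *asa*).
*iza* — last vowel /a/ (a non-high vowel) → -e → *izae*.

izae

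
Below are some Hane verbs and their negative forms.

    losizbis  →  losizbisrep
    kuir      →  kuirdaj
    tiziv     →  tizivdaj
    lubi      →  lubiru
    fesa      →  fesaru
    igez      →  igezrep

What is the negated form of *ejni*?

Looking at the final sound of each stem: -rep when the stem ends in a sibilant (*losizbis*, *igez*); -daj when the stem ends in a non-sibilant consonant (*kuir*, *tiziv*); -ru when the stem ends in a vowel (*lubi*, *fesa*).
*ejni*: final sound = /i/, a vowel → -ru → *ejniru*.

ejniru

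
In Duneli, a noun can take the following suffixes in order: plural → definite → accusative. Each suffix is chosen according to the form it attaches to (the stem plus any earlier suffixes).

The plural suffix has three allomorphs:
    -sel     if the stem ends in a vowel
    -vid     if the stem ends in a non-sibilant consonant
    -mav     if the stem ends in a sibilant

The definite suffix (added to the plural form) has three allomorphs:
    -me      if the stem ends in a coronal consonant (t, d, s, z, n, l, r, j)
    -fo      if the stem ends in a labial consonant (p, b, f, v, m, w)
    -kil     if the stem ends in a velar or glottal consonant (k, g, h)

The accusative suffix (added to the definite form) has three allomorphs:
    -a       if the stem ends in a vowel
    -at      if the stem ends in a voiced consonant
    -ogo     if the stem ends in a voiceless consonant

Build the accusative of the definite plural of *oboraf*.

The final sound of *oboraf* is /f/, which is a non-sibilant consonant, so the plural suffix is -vid, giving *oborafvid*.
The final consonant of the plural form *oborafvid* is /d/, which is coronal, so the definite suffix is -me, giving *oborafvidme*.
Since the final sound of the definite form *oborafvidme* is /e/ (a vowel), it takes -a, giving *oborafvidmea*.

oborafvidmea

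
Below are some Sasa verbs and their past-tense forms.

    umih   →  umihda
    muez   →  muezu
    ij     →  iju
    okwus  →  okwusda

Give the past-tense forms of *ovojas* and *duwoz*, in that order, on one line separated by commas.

ovojasda, duwozu

The alternation tracks the final consonant of the stem — -da when the stem ends in a voiceless consonant (*umih*, *okwus*); -u when the stem ends in a voiced consonant (*muez*, *ij*).
The final consonant of *ovojas* is /s/, which is voiceless, so the suffix is -da, giving *ovojasda*.
The final consonant of *duwoz* is /z/, which is voiced, so the suffix is -u, giving *duwozu*.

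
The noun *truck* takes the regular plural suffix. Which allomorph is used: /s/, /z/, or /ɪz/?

The stem *truck* ends in a voiceless non-sibilant consonant.
The plural suffix surfaces as /ɪz/ after sibilants, /s/ after other voiceless consonants, and /z/ after other voiced sounds.
So the plural -s on *truck* is pronounced /s/.

/s/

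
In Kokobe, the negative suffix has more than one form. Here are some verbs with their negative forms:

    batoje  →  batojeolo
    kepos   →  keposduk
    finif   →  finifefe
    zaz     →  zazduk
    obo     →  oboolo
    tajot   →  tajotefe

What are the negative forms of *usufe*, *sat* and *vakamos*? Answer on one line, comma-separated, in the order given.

The suffix is conditioned by the final sound: -duk when the stem ends in a sibilant (*kepos*, *zaz*); -efe when the stem ends in a non-sibilant consonant (*finif*, *tajot*); -olo when the stem ends in a vowel (*batoje*, *obo*).
*usufe*: final sound = /e/, a vowel → -olo → *usufeolo*.
*sat* — final sound /t/ (a non-sibilant consonant) → -efe → *satefe*.
*vakamos*: final sound = /s/, a sibilant → -duk → *vakamosduk*.

usufeolo, satefe, vakamosduk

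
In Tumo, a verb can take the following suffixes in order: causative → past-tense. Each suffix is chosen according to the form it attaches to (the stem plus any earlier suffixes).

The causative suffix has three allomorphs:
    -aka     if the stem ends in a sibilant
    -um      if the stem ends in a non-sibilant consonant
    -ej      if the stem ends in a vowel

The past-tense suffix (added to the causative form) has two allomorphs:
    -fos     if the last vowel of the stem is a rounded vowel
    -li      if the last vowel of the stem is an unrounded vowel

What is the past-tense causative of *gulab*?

Since the final sound of *gulab* is /b/ (a non-sibilant consonant), it takes -um, giving *gulabum*.
The last vowel of the causative form *gulabum* is /u/, which is a rounded vowel, so the past-tense suffix is -fos, giving *gulabumfos*.

gulabumfos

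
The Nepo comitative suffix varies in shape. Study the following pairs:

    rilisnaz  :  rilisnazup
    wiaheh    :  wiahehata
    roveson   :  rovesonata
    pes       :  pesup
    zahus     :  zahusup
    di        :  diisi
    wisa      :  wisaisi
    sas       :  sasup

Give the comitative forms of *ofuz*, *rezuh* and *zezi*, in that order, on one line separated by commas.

Looking at the final sound of each stem: -up when the stem ends in a sibilant (*rilisnaz*, *pes*, *zahus*, *sas*); -ata when the stem ends in a non-sibilant consonant (*wiaheh*, *roveson*); -isi when the stem ends in a vowel (*di*, *wisa*).
*ofuz*: final sound = /z/, a sibilant → -up → *ofuzup*.
*rezuh* — final sound /h/ (a non-sibilant consonant) → -ata → *rezuhata*.
*zezi* — final sound /i/ (a vowel) → -isi → *zeziisi*.

ofuzup, rezuhata, zeziisi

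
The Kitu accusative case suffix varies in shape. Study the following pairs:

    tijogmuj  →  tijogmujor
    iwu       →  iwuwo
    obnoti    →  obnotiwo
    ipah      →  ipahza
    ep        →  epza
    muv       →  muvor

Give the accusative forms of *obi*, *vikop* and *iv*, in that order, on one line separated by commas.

obiwo, vikopza, ivor

The pattern is voicing of the final sound: -za when the stem ends in a voiceless consonant (*ipah*, *ep*); -or when the stem ends in a voiced consonant (*tijogmuj*, *muv*); -wo when the stem ends in a vowel (*iwu*, *obnoti*).
The final sound of *obi* is /i/, which is a vowel, so the suffix is -wo, giving *obiwo*.
*vikop* — final sound /p/ (a voiceless consonant) → -za → *vikopza*.
*iv* — final sound /v/ (a voiced consonant) → -or → *ivor*.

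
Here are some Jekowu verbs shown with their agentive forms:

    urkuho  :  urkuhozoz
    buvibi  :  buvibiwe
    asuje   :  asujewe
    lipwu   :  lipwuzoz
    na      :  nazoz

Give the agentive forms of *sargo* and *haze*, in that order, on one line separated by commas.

Looking at the last vowel of each stem: -we when the last vowel of the stem is a front vowel (*buvibi*, *asuje*); -zoz when the last vowel of the stem is a back vowel (*urkuho*, *lipwu*, *na*).
*sargo* — last vowel /o/ (a back vowel) → -zoz → *sargozoz*.
*haze*: last vowel = /e/, a front vowel → -we → *hazewe*.

sargozoz, hazewe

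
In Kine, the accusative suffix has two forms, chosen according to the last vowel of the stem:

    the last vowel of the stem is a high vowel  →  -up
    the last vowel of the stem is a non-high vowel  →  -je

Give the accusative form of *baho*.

Since the last vowel of *baho* is /o/ (a non-high vowel), it takes -je, giving *bahoje*.

bahoje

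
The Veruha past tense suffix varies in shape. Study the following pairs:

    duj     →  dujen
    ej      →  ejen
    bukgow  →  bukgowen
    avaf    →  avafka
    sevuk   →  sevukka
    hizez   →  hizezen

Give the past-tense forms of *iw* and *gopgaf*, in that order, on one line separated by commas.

iwen, gopgafka

The alternation tracks the final consonant of the stem — -ka when the stem ends in a voiceless consonant (*avaf*, *sevuk*); -en when the stem ends in a voiced consonant (*duj*, *ej*, *bukgow*, *hizez*).
*iw* — final consonant /w/ (voiced) → -en → *iwen*.
The final consonant of *gopgaf* is /f/, which is voiceless, so the suffix is -ka, giving *gopgafka*.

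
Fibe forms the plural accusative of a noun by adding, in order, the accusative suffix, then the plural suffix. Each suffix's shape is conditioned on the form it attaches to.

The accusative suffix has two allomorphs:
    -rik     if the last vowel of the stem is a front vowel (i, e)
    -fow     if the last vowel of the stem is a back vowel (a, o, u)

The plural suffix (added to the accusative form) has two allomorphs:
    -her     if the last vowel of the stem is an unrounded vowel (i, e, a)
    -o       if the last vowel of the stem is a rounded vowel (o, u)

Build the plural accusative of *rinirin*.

Since the last vowel of *rinirin* is /i/ (a front vowel), it takes -rik, giving *rinirinrik*.
The last vowel of the accusative form *rinirinrik* is /i/, which is an unrounded vowel, so the plural suffix is -her, giving *rinirinrikher*.

rinirinrikher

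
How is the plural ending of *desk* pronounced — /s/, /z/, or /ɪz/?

The stem *desk* ends in a voiceless non-sibilant consonant.
The plural suffix surfaces as /ɪz/ after sibilants, /s/ after other voiceless consonants, and /z/ after other voiced sounds.
So the plural -s on *desk* is pronounced /s/.

/s/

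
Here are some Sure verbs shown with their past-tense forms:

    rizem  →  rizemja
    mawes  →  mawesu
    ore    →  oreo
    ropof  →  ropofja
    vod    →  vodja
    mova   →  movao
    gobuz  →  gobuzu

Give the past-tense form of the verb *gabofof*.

gabofofja

The suffix is conditioned by the final sound: -u when the stem ends in a sibilant (*mawes*, *gobuz*); -ja when the stem ends in a non-sibilant consonant (*rizem*, *ropof*, *vod*); -o when the stem ends in a vowel (*ore*, *mova*).
*gabofof* — final sound /f/ (a non-sibilant consonant) → -ja → *gabofofja*.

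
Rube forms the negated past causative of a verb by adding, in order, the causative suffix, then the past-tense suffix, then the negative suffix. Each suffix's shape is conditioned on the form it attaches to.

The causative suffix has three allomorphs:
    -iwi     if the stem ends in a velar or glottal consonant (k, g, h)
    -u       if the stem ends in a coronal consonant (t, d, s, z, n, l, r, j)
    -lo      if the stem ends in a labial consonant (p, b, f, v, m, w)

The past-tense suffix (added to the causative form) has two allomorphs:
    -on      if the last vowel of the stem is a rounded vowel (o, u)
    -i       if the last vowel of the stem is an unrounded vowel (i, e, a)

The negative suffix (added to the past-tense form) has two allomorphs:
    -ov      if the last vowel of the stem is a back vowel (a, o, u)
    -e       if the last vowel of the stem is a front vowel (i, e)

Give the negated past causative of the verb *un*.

*un* — final consonant /n/ (coronal) → -u → *unu*.
The causative form *unu* — last vowel /u/ (a rounded vowel) → -on → *unuon*.
Since the last vowel of the past-tense form *unuon* is /o/ (a back vowel), it takes -ov, giving *unuonov*.

unuonov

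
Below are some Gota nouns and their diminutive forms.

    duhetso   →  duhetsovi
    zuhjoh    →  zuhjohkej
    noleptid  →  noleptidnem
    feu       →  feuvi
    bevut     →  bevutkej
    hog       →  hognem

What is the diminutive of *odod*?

ododnem

The pattern is voicing of the final sound: -kej when the stem ends in a voiceless consonant (*zuhjoh*, *bevut*); -nem when the stem ends in a voiced consonant (*noleptid*, *hog*); -vi when the stem ends in a vowel (*duhetso*, *feu*).
*odod* — final sound /d/ (a voiced consonant) → -nem → *ododnem*.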